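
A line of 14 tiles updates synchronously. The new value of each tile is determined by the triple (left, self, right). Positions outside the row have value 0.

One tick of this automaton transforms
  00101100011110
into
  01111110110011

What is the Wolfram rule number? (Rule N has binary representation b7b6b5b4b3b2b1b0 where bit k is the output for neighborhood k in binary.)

position 10: 111 → 0  (bit 7 = 0)
position 5: 110 → 1  (bit 6 = 1)
position 3: 101 → 1  (bit 5 = 1)
position 6: 100 → 1  (bit 4 = 1)
position 4: 011 → 1  (bit 3 = 1)
position 2: 010 → 1  (bit 2 = 1)
position 1: 001 → 1  (bit 1 = 1)
position 0: 000 → 0  (bit 0 = 0)
bits b7..b0 = 01111110 = 126

126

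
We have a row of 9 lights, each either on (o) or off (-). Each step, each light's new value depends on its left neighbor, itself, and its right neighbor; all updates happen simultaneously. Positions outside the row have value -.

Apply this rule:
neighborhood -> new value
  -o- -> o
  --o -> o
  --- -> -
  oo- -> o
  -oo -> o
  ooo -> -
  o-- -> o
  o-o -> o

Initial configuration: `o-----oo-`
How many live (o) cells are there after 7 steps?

5

oo---oooo
ooo-oo--o
o-ooooooo
ooo-----o
o-oo---oo
ooooo-ooo
o---ooo-o
count of o: 5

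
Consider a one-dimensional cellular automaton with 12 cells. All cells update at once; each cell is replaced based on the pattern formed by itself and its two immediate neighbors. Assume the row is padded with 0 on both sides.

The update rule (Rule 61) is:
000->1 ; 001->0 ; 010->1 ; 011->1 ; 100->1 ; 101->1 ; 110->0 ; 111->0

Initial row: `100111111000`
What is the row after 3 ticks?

tick 1: 110100000111
tick 2: 101111110100
tick 3: 111000001111

111000001111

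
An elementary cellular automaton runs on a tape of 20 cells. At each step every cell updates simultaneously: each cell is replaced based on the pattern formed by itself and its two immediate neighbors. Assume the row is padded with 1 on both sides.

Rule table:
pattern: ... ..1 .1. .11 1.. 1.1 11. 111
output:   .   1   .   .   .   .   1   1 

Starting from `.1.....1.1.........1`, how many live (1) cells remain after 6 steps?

4

......1...........1.
.....1...........1..
....1...........1..1
...1...........1..1.
..1...........1..1..
.1...........1..1..1
count of 1: 4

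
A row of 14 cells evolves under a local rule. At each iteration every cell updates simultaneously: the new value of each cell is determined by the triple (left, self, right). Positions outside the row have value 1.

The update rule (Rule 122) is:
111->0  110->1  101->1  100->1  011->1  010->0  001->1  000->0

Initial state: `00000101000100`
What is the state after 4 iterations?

iteration 1: 10001010101011
iteration 2: 11010101010110
iteration 3: 01101010101111
iteration 4: 11110101011000

11110101011000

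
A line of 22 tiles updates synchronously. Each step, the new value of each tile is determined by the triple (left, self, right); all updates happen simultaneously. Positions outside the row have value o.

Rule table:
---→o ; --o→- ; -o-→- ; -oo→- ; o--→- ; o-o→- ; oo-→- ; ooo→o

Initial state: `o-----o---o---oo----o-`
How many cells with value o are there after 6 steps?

--ooo---o---o----oo---
---o--o---o---oo----o-
-o------o---o----oo---
---oooo---o---oo----o-
-o--oo--o---o----oo---
----------o---oo----o-
count of o: 4

4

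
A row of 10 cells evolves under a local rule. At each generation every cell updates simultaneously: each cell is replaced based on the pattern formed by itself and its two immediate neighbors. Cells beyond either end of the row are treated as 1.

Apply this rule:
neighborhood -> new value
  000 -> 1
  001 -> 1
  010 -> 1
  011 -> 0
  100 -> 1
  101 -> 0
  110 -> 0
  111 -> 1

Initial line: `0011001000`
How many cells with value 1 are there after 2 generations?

8

generation 1: 1100111111
generation 2: 1011011111
count of 1: 8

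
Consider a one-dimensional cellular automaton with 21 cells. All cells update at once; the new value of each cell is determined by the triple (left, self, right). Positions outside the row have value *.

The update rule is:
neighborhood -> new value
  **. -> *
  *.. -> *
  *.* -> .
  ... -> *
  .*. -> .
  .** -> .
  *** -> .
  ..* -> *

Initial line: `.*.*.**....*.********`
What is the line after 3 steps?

......*****..........
******....***********
.....*****...........

.....*****...........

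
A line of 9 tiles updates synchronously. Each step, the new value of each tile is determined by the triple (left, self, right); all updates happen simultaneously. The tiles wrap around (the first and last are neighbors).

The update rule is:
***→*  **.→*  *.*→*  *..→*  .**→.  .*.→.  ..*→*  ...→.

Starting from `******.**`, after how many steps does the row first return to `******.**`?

step 1: *******.*
step 2: ********.
step 3: .********
step 4: *.*******
step 5: **.******
step 6: ***.*****
step 7: ****.****
step 8: *****.***
step 9: ******.**

9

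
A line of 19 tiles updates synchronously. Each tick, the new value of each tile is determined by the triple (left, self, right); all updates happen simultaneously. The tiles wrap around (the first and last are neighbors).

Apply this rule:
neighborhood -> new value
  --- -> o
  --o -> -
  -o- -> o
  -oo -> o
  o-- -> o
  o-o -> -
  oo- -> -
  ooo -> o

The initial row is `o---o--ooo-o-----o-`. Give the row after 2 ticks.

oo--o--o-o-oooo--o-

tick 1: ooo-oo-oo--ooooo-o-
tick 2: oo--o--o-o-oooo--o-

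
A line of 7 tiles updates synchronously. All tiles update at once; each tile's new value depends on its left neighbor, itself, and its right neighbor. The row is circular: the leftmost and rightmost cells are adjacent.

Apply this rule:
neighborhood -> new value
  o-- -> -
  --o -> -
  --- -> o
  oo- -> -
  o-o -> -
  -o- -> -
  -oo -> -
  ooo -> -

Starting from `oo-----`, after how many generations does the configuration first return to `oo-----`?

---ooo-
oo-----

2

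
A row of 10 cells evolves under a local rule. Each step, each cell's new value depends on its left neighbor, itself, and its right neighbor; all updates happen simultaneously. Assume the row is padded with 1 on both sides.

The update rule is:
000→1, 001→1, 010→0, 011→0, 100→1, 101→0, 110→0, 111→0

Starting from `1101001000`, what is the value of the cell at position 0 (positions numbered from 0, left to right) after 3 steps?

0000110111
1111000000
0000111111
position 0 holds 0

0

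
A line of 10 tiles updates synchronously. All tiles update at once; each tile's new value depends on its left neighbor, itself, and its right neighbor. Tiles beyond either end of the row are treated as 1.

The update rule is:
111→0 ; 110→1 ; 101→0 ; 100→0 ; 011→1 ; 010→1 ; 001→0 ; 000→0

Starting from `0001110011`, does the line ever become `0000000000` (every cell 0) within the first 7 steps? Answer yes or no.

step 1: 0001010010
step 2: 0001010010  (fixed point — unchanged through step 7)
step 7 is 0001010010, still not uniform 0

no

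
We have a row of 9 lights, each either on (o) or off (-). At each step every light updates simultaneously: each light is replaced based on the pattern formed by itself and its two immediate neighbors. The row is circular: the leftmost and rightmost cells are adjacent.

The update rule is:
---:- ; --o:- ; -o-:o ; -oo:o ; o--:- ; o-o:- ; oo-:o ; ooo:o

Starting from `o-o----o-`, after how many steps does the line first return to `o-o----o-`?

1

o-o----o-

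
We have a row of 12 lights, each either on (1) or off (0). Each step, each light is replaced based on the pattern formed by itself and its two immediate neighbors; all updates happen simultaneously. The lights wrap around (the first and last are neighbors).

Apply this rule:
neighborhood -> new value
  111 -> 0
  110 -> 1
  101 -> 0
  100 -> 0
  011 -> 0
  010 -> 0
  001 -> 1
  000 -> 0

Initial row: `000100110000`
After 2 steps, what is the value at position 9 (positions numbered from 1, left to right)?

0

step 1: 001001010000
step 2: 010010000000
position 9 holds 0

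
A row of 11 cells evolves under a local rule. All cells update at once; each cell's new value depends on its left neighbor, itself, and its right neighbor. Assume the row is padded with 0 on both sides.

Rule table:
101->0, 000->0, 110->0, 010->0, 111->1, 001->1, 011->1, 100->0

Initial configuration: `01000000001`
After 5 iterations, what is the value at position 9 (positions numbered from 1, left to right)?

iteration 1: 10000000010
iteration 2: 00000000100
iteration 3: 00000001000
iteration 4: 00000010000
iteration 5: 00000100000
position 9 holds 0

0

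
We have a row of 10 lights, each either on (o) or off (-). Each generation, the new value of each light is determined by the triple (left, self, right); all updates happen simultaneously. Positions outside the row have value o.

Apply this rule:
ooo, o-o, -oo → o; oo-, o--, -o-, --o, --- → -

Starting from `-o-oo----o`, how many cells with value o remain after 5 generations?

o-oo-----o
-oo------o
oo-------o
o--------o
---------o
count of o: 1

1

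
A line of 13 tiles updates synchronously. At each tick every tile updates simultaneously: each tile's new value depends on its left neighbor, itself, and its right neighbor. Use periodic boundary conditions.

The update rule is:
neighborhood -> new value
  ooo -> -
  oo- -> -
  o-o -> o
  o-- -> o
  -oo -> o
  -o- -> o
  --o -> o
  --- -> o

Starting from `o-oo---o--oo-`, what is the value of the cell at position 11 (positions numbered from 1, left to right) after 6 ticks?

-

ooo-ooooooo-o
---oo------oo
oooo-ooooooo-
o---oo------o
-oooo-ooooooo
oo---oo------
position 11 holds -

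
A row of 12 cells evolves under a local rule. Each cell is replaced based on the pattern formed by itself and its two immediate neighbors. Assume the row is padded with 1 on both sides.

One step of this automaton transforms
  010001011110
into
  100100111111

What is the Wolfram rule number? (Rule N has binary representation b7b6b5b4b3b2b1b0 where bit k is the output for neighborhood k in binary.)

233

position 8: 111 → 1  (bit 7 = 1)
position 10: 110 → 1  (bit 6 = 1)
position 0: 101 → 1  (bit 5 = 1)
position 2: 100 → 0  (bit 4 = 0)
position 7: 011 → 1  (bit 3 = 1)
position 1: 010 → 0  (bit 2 = 0)
position 4: 001 → 0  (bit 1 = 0)
position 3: 000 → 1  (bit 0 = 1)
bits b7..b0 = 11101001 = 233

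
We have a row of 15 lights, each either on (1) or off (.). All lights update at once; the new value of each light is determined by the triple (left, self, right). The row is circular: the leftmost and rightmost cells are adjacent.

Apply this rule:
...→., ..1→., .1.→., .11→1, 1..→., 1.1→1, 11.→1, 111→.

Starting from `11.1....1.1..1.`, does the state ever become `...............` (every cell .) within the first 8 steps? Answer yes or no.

step 1: 111......1....1
step 2: ..1...........1
step 3: ...............
all cells are . at step 3

yes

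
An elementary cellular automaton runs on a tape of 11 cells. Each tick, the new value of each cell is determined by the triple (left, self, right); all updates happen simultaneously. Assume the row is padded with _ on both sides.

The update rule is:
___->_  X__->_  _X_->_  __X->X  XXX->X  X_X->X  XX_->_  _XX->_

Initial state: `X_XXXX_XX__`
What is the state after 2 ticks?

X_X__X_____

tick 1: _X_XX_X____
tick 2: X_X__X_____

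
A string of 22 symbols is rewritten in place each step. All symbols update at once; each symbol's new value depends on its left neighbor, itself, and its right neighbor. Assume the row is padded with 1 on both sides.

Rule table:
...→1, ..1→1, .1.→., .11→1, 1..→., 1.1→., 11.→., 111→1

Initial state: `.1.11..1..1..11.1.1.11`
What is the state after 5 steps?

.11..1..11..1111111111

...1..1..1..11......11
.11..1..1..11..1111111
.1..1..1..11..11111111
...1..1..11..111111111
.11..1..11..1111111111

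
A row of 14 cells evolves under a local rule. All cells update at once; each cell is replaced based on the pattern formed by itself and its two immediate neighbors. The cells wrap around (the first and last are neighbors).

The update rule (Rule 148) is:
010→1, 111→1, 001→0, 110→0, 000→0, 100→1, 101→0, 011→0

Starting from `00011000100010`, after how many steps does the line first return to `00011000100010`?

14

00000100110011
10000110001000
11000001001100
00100001100010
00110000010011
10001000011000
11001100000100
00100010000110
00110011000001
10001000100001
01001100110000
01100010001000
00010011001100
00011000100010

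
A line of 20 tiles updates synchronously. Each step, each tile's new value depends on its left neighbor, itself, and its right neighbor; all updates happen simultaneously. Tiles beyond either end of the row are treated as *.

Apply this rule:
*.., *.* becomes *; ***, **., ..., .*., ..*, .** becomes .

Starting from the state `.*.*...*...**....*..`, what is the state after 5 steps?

*.*.*.*.*...*....*..

step 1: *.*.*...*....*....*.
step 2: .*.*.*...*....*....*
step 3: *.*.*.*...*....*....
step 4: .*.*.*.*...*....*...
step 5: *.*.*.*.*...*....*..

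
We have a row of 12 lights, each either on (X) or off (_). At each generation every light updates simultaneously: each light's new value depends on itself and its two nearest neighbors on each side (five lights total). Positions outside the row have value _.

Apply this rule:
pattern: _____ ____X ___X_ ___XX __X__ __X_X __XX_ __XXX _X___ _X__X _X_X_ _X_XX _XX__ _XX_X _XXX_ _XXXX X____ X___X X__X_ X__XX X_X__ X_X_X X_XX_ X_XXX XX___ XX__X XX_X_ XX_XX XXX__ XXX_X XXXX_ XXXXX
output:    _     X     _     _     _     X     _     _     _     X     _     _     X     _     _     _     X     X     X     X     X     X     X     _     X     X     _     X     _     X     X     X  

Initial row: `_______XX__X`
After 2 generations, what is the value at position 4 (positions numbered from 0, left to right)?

_

generation 1: _____X__XXX_
generation 2: ___X__XX___X
position 4 holds _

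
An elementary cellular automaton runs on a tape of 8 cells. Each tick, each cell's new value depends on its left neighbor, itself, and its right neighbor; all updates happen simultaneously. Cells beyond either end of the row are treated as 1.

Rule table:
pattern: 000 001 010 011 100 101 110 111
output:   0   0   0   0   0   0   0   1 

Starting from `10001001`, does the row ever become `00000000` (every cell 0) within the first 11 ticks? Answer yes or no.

00000000
all cells are 0 at tick 1

yes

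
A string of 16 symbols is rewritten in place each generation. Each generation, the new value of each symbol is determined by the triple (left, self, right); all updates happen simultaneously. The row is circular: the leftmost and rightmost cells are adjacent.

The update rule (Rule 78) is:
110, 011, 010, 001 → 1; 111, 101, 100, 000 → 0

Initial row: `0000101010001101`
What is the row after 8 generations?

0110101010110101

generation 1: 0001101010011101
generation 2: 0011101010110101
generation 3: 0110101010110101
generation 4: 0110101010110101  (fixed point — unchanged through generation 8)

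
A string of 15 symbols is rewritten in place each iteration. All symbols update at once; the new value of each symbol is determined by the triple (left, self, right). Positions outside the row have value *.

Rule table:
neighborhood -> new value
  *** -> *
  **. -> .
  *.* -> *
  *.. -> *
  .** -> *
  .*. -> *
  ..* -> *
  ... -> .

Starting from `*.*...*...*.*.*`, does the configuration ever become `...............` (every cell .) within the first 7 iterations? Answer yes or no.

.***.***.******
***.***.*******
**.***.********
*.***.*********
.***.**********
***.***********
**.************
iteration 7 is **.************, still not uniform .

no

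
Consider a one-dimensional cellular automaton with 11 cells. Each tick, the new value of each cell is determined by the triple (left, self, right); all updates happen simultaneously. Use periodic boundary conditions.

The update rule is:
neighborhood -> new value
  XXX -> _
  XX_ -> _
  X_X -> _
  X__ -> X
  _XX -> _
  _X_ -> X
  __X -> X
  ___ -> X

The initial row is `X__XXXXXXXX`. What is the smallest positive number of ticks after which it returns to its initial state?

tick 1: _XX________
tick 2: X__XXXXXXXX

2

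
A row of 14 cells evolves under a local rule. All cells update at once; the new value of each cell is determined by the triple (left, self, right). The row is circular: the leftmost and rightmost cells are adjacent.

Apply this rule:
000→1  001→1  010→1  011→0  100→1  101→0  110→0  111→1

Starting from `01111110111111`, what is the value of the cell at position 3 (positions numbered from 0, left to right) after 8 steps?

00111100011110
11011011101101
10000001000000
11111111111111
11111111111111  (fixed point — unchanged through step 8)
position 3 holds 1

1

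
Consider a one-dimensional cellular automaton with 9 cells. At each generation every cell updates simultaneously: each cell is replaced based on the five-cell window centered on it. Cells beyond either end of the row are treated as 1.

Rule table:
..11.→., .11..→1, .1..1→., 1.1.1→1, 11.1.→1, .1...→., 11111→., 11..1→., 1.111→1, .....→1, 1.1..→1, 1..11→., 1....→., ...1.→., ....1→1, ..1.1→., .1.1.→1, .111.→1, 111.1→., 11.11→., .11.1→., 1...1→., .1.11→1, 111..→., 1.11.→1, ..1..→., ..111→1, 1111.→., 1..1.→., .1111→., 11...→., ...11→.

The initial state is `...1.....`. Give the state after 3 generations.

..11...1.

......11.
..111....
..11...1.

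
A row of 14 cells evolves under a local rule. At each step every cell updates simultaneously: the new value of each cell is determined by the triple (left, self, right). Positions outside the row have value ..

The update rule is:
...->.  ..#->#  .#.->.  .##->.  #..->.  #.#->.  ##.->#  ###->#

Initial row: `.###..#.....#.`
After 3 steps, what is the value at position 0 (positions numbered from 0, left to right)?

#.##.#.....#..
...#......#...
..#......#....
position 0 holds .

.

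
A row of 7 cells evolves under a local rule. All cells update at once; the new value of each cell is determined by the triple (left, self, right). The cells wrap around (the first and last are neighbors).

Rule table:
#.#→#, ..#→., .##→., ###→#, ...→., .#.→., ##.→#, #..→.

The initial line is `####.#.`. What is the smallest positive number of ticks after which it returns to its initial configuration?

7

tick 1: .####.#
tick 2: #.####.
tick 3: .#.####
tick 4: #.#.###
tick 5: ##.#.##
tick 6: ###.#.#
tick 7: ####.#.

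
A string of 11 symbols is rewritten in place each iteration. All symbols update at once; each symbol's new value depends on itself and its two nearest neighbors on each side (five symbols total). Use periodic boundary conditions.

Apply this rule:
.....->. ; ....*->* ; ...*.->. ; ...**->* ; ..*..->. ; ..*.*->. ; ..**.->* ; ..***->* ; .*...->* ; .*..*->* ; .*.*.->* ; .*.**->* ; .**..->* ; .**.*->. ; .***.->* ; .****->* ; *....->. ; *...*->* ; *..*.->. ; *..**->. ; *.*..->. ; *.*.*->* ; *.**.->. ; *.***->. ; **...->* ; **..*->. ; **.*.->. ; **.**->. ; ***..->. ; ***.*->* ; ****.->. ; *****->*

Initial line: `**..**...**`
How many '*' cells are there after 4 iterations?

4

....*******
*.*******..
.*.****....
..*.*..*..*
count of *: 4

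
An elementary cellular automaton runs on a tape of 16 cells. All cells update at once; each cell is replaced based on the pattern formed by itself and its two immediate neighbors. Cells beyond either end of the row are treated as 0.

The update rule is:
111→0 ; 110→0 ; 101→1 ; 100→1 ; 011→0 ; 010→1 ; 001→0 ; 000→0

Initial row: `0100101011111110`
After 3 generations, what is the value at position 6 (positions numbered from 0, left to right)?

0110111100000001
0001000010000001
0001100011000001
position 6 holds 0

0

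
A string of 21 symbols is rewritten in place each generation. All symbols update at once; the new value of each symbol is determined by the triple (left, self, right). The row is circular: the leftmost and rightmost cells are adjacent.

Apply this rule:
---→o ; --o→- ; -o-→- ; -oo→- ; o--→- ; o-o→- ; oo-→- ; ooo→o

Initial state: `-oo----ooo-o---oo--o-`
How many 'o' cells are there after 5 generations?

9

generation 1: ----oo--o----o-------
generation 2: ooo-------oo---oooooo
generation 3: oo--ooooo----o--ooooo
generation 4: o----ooo--oo-----oooo
generation 5: --oo--o------ooo--ooo
count of o: 9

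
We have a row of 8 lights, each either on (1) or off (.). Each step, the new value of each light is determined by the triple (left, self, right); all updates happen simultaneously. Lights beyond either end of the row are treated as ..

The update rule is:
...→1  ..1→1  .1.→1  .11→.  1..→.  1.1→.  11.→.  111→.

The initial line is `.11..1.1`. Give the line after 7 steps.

1...11.1
1.11...1
1....111
1.111...
1.....11
1.1111..
1......1

1......1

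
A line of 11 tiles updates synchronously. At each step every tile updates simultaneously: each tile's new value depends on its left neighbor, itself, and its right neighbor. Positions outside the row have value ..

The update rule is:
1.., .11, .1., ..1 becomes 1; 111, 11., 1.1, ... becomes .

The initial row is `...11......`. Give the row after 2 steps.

step 1: ..11.1.....
step 2: .11..11....

.11..11....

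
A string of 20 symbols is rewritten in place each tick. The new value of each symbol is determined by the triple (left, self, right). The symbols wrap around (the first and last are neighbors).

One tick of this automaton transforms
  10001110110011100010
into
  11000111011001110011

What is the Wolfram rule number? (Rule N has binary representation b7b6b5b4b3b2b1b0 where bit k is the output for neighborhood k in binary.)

position 5: 111 → 1  (bit 7 = 1)
position 6: 110 → 1  (bit 6 = 1)
position 7: 101 → 1  (bit 5 = 1)
position 1: 100 → 1  (bit 4 = 1)
position 4: 011 → 0  (bit 3 = 0)
position 0: 010 → 1  (bit 2 = 1)
position 3: 001 → 0  (bit 1 = 0)
position 2: 000 → 0  (bit 0 = 0)
bits b7..b0 = 11110100 = 244

244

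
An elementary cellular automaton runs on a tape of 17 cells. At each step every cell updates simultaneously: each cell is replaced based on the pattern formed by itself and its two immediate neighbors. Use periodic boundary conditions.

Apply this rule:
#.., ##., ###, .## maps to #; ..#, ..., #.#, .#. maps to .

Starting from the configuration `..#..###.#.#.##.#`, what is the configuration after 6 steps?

###..#######.####

#..#.###.....##..
.#...####....###.
..#..#####...####
#..#.######..####
##...#######.####
###..#######.####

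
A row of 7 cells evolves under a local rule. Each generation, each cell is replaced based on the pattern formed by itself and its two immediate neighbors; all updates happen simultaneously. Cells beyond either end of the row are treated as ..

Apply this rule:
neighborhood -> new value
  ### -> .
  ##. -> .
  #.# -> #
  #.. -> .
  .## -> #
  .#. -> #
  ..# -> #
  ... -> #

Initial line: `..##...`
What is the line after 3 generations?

#.###..

generation 1: ###..##
generation 2: #...##.
generation 3: #.###..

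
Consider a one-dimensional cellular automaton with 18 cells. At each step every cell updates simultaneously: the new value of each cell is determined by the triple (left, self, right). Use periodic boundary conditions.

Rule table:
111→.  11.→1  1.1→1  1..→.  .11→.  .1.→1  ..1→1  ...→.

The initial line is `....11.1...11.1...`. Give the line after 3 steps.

...1.111..1.111...
..111..1.111..1...
.1..1.111..1.11...

.1..1.111..1.11...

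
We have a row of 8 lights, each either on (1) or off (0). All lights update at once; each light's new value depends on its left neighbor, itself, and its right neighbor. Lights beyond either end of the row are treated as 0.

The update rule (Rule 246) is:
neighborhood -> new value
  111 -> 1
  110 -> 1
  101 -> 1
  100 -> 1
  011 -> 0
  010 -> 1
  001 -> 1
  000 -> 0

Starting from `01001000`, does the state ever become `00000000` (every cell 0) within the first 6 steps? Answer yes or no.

no

step 1: 11111100
step 2: 01111110
step 3: 10111111
step 4: 11011111
step 5: 01101111
step 6: 10110111
step 6 is 10110111, still not uniform 0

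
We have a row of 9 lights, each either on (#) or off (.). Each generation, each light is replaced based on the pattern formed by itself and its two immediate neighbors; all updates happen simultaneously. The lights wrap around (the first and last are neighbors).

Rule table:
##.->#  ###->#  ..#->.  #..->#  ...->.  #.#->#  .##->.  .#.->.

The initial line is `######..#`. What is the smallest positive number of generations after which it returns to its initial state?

9

#######..
.#######.
..#######
#..######
##..#####
###..####
####..###
#####..##
######..#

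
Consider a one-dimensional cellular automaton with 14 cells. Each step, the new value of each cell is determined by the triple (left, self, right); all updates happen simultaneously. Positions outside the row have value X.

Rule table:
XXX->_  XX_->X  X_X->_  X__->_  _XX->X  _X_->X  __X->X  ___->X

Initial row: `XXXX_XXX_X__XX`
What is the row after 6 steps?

_X_X_X_X_X_XX_

step 1: ___X_X_X_X_XX_
step 2: _XXX_X_X_X_XX_
step 3: _X_X_X_X_X_XX_
step 4: _X_X_X_X_X_XX_  (fixed point — unchanged through step 6)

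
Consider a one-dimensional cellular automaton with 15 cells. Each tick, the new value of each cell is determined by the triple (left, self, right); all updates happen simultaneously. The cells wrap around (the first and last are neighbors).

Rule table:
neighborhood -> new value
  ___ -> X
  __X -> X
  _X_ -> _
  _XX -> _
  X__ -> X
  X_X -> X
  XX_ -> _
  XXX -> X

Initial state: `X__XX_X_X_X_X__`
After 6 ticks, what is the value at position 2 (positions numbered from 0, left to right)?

_

tick 1: _XX__X_X_X_X_XX
tick 2: X__XX_X_X_X_X__  (repeats tick 0; period 2)
tick 6: X__XX_X_X_X_X__
position 2 holds _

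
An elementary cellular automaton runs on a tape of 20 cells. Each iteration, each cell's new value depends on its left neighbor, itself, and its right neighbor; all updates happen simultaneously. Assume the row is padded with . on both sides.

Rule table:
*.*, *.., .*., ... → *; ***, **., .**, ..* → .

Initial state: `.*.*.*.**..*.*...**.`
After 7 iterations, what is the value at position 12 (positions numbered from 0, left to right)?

*

iteration 1: .******..*.*****...*
iteration 2: .......*.**.....**.*
iteration 3: ******.**..****...**
iteration 4: ......*..*.....**...
iteration 5: *****.**.*****...***
iteration 6: .....*..*.....**....
iteration 7: ****.**.*****...****
position 12 holds *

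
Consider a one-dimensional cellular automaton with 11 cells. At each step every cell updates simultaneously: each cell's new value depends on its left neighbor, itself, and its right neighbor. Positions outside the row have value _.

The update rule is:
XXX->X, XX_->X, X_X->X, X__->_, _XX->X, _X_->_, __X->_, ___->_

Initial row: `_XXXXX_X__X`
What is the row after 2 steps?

_XXXXXX____
_XXXXXX____

_XXXXXX____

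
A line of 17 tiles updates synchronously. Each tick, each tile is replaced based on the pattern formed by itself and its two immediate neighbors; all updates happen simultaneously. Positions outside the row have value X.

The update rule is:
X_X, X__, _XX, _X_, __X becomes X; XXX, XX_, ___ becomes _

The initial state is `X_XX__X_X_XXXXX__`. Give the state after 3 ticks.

__XX_X____XXXXX_X

_XX_XXXXXXX____XX
XX_XX______X__XX_
__XX_X____XXXXX_X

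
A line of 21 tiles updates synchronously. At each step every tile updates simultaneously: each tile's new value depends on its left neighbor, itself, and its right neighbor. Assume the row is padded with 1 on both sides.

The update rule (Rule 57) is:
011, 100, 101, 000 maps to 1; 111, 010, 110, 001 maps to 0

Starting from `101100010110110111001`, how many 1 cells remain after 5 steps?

12

011011001101101100101
110110101011011010011
001101010110110101010
101010101101101010101
010101011011010101011
count of 1: 12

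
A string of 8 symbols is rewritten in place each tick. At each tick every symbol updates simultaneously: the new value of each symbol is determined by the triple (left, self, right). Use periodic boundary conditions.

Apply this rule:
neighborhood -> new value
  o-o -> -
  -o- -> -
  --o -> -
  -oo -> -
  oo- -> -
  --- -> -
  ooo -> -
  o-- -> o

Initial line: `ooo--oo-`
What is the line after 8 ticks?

---o----
----o---
-----o--
------o-
-------o
o-------
-o------
--o-----

--o-----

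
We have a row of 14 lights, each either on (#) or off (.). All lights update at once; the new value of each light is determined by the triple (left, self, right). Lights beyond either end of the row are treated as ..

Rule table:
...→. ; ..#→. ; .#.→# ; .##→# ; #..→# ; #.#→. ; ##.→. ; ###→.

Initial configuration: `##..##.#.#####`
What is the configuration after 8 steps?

#.#.##.#.#.#.#

step 1: #.#.#..#.#....
step 2: #.#.##.#.##...
step 3: #.#.#..#.#.#..
step 4: #.#.##.#.#.##.
step 5: #.#.#..#.#.#.#
step 6: #.#.##.#.#.#.#
step 7: #.#.#..#.#.#.#  (repeats step 5; period 2)
step 8: #.#.##.#.#.#.#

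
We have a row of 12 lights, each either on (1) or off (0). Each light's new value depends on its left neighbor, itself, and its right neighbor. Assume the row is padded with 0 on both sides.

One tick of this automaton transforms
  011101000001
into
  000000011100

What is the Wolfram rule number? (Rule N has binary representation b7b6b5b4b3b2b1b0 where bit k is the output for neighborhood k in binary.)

position 2: 111 → 0  (bit 7 = 0)
position 3: 110 → 0  (bit 6 = 0)
position 4: 101 → 0  (bit 5 = 0)
position 6: 100 → 0  (bit 4 = 0)
position 1: 011 → 0  (bit 3 = 0)
position 5: 010 → 0  (bit 2 = 0)
position 0: 001 → 0  (bit 1 = 0)
position 7: 000 → 1  (bit 0 = 1)
bits b7..b0 = 00000001 = 1

1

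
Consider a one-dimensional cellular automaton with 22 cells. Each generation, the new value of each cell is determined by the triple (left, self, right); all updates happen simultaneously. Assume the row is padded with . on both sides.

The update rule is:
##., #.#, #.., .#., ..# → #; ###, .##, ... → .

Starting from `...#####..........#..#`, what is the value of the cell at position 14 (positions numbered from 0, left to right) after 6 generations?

.

generation 1: ..#....##........#####
generation 2: .###..#.##......#....#
generation 3: #..#####.##....###..##
generation 4: ###....##.##..#..###.#
generation 5: ..##..#.##.######..###
generation 6: .#.#####.##.....###..#
position 14 holds .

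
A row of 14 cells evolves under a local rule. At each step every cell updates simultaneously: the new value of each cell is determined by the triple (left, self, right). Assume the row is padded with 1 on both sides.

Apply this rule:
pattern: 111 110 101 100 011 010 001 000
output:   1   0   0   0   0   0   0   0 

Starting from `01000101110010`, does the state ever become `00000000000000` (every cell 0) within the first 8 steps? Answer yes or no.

00000000100000
00000000000000
all cells are 0 at step 2

yes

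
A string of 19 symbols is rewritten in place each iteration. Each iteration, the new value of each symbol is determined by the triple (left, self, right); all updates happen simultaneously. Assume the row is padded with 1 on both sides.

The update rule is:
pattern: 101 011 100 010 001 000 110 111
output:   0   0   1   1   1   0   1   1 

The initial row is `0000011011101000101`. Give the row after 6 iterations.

1111111001100111110

1000101001101101100
1101101110100100111
1100100110111111011
1111111010011111001
1111111011101111110
1111111001100111110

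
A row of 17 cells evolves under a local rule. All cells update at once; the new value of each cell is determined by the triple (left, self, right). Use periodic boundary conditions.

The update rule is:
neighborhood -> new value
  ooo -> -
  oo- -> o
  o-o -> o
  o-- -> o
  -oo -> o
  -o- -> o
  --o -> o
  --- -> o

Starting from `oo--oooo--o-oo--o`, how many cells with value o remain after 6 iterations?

7

-oooo--oooooooooo
oo--oooo--------o
-oooo--oooooooooo  (repeats iteration 1; period 2)
iteration 6: oo--oooo--------o
count of o: 7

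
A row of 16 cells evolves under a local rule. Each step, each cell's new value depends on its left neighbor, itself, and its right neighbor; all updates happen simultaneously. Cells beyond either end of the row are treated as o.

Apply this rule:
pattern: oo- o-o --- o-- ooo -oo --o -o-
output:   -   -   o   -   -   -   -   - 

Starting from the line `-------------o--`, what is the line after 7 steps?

-ooooooooooo----

-ooooooooooo----
-------------oo-
-ooooooooooo----  (repeats step 1; period 2)
step 7: -ooooooooooo----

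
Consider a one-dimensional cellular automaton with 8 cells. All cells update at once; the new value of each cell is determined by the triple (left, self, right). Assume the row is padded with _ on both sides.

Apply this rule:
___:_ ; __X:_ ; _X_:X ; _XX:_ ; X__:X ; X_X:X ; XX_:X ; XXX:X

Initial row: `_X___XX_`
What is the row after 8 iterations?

iteration 1: _XX___XX
iteration 2: __XX___X
iteration 3: ___XX__X
iteration 4: ____XX_X
iteration 5: _____XXX
iteration 6: ______XX
iteration 7: _______X
iteration 8: _______X

_______X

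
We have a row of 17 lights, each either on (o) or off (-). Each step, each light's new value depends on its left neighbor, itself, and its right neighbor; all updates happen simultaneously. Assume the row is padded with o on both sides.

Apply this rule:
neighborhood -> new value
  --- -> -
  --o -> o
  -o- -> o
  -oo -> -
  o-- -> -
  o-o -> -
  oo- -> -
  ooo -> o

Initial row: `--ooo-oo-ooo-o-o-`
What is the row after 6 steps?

-o-o-oo-----oo--o

step 1: -o-o------o--o-o-
step 2: -o-o-----oo-oo-o-
step 3: -o-o----o------o-
step 4: -o-o---oo-----oo-
step 5: -o-o--o------o---
step 6: -o-o-oo-----oo--o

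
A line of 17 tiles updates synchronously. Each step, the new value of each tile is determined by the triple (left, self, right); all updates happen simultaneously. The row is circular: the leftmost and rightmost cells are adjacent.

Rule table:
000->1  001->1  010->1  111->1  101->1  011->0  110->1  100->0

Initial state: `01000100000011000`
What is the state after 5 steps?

11011101111101011
11101110111111101
11110111011111110
01111011101111111
10111101110111111

10111101110111111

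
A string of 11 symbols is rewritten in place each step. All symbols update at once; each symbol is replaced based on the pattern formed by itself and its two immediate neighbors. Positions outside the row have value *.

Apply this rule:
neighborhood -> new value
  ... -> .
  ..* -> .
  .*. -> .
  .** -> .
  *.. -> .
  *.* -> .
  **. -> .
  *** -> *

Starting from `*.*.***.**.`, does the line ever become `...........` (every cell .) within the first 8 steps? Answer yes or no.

yes

.....*.....
...........
all cells are . at step 2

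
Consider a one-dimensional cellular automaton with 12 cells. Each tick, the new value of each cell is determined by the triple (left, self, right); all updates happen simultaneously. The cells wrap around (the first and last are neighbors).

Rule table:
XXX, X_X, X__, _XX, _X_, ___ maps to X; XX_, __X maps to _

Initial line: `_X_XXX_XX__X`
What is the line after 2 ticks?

tick 1: XXXXX_XX_X_X
tick 2: XXXX_XX_XXXX

XXXX_XX_XXXX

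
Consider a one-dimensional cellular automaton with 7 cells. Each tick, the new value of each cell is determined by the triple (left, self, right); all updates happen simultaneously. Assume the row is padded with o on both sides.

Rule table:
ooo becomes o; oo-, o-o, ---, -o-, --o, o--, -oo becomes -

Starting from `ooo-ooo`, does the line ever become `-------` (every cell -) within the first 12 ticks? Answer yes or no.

oo---oo
o-----o
-------
all cells are - at tick 3

yes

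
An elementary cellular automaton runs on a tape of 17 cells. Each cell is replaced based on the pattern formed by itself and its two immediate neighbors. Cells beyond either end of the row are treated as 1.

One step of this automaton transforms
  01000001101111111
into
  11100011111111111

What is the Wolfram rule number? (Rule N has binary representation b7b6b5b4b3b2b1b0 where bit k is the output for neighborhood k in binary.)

position 11: 111 → 1  (bit 7 = 1)
position 8: 110 → 1  (bit 6 = 1)
position 0: 101 → 1  (bit 5 = 1)
position 2: 100 → 1  (bit 4 = 1)
position 7: 011 → 1  (bit 3 = 1)
position 1: 010 → 1  (bit 2 = 1)
position 6: 001 → 1  (bit 1 = 1)
position 3: 000 → 0  (bit 0 = 0)
bits b7..b0 = 11111110 = 254

254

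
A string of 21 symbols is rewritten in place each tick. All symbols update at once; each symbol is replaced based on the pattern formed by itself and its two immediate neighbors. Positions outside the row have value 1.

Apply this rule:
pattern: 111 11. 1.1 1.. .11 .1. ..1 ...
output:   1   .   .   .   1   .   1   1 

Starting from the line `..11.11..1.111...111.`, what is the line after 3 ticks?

tick 1: .11..1..1..11..1111..
tick 2: .1..1..1..11..1111..1
tick 3: ...1..1..11..1111..11

...1..1..11..1111..11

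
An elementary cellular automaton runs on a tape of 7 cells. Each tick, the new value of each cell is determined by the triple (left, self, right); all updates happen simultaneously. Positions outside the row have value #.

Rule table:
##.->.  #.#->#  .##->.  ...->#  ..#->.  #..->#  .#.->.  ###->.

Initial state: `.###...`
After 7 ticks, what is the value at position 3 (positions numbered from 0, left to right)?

#...##.
.##...#
#..##..
.#...#.
#.##..#
.#..#..
#.#..#.
position 3 holds .

.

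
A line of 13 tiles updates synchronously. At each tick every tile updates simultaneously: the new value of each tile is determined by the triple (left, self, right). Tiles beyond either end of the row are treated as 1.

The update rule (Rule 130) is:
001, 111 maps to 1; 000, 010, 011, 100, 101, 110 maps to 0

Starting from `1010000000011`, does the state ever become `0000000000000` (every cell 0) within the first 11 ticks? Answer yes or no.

tick 1: 0000000000101
tick 2: 0000000001000
tick 3: 0000000010001
tick 4: 0000000100010
tick 5: 0000001000100
tick 6: 0000010001001
tick 7: 0000100010010
tick 8: 0001000100100
tick 9: 0010001001001
tick 10: 0100010010010
tick 11: 0000100100100
tick 11 is 0000100100100, still not uniform 0

no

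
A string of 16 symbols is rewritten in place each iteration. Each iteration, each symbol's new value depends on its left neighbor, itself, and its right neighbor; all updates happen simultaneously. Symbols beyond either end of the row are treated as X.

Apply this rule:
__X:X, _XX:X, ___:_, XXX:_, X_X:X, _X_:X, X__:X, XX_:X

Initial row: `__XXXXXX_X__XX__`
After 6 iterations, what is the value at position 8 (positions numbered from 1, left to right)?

XXX____XXXXXXXXX
__XX__XX________
XXXXXXXXX______X
________XX____XX
X______XXXX__XX_
XX____XX__XXXXXX
position 8 holds X

X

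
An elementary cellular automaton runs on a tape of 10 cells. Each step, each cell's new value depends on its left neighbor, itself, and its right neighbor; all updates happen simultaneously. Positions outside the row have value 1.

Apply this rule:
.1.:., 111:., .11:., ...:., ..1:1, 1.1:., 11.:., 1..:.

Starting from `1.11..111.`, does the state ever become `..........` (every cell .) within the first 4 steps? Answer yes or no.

step 1: .....1....
step 2: ....1....1
step 3: ...1....1.
step 4: ..1....1..
step 4 is ..1....1.., still not uniform .

no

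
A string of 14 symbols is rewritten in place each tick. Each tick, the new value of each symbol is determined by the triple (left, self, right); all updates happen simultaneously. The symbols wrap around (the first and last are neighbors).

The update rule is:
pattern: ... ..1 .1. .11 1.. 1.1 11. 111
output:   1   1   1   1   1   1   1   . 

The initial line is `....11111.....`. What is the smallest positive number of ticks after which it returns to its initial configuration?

11111...111111
....11111.....

2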